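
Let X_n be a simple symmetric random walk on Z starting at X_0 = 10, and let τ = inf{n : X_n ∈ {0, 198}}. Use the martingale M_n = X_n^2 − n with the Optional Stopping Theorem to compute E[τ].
E[τ] = 1880

M_n = X_n^2 − n is a martingale (since E[X_{n+1}^2 | F_n] = X_n^2 + 1). By OST (τ has finite mean in a bounded region), E[M_τ] = E[M_0] = X_0^2 − 0 = 10^2 = 100. Also E[M_τ] = E[X_τ^2] − E[τ]. The walk exits at 0 or 198, with P(hit 198 first) = 10/198, so E[X_τ^2] = 198^2 · 10/198 + 0 = 1980. Thus E[τ] = E[X_τ^2] − E[M_τ] = 1980 − 100 = 1880 = 10(198 − 10) = 1880.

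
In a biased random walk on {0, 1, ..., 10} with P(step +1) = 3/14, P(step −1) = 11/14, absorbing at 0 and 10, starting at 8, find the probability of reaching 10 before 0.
P(hit 10 before 0) = (1 − (11/3)^8) / (1 − (11/3)^10) = 17224740/231583621

Let u_k denote P(reach 10 before 0 | start at k). Boundary: u_0 = 0, u_10 = 1. Recurrence: u_k = 3/14·u_{k+1} + 11/14·u_{k-1} for 1 ≤ k ≤ 9. Try u_k = A + B·r^k with r = q/p = (11/14)/(3/14) = 11/3. Substitution satisfies the recurrence; boundary conditions give:
  u_k = (1 − r^k) / (1 − r^N) = (1 − (11/3)^8) / (1 − (11/3)^10) = 17224740/231583621.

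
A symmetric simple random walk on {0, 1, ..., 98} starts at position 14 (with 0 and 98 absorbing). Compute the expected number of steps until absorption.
E[τ | X_0 = 14] = 1176

Let v_k = E[τ | X_0 = k]. Boundary: v_0 = v_98 = 0. Recurrence: v_k = 1 + (v_{k-1} + v_{k+1})/2 for 1 ≤ k ≤ 97. The particular solution to v_k − (v_{k-1} + v_{k+1})/2 = 1 is v_k = −k^2. Adding homogeneous solution A + B k and matching boundaries gives v_k = k (98 − k). Substituting k = 14: v_14 = 14 · 84 = 1176.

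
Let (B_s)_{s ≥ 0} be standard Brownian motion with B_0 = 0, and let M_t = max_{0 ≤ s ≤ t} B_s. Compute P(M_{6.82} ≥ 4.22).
P(M_{6.82} ≥ 4.22) = 2·P(B_{6.82} ≥ 4.22) = 2(1 − Φ(4.22/√6.82)) ≈ 0.1061

By the reflection principle for Brownian motion, P(M_t ≥ a) = 2 · P(B_t ≥ a) for a ≥ 0. Since B_t ~ N(0, t), P(B_t ≥ 4.22) = 1 − Φ(4.22/√t) = 1 − Φ(4.22/√6.82) = 1 − Φ(1.6159). So
  P(M_{6.82} ≥ 4.22) = 2(1 − Φ(1.6159)) ≈ 0.1061.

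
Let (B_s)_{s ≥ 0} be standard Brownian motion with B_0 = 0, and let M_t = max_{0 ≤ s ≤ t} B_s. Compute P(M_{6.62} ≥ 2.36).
P(M_{6.62} ≥ 2.36) = 2·P(B_{6.62} ≥ 2.36) = 2(1 − Φ(2.36/√6.62)) ≈ 0.3590

By the reflection principle for Brownian motion, P(M_t ≥ a) = 2 · P(B_t ≥ a) for a ≥ 0. Since B_t ~ N(0, t), P(B_t ≥ 2.36) = 1 − Φ(2.36/√t) = 1 − Φ(2.36/√6.62) = 1 − Φ(0.9172). So
  P(M_{6.62} ≥ 2.36) = 2(1 − Φ(0.9172)) ≈ 0.3590.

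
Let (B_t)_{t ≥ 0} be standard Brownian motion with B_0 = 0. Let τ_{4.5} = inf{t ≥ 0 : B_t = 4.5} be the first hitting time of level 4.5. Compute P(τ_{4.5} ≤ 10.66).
P(τ_{4.5} ≤ 10.66) = 2(1 − Φ(4.5/√10.66)) = 2(1 − Φ(1.3783)) ≈ 0.1681

By the reflection principle for standard BM, P(τ_b ≤ t) = 2 · P(B_t ≥ b). Since B_t ~ N(0, t), P(B_t ≥ 4.5) = 1 − Φ(4.5/√t) = 1 − Φ(4.5/√10.66) = 1 − Φ(1.3783) ≈ 0.08406. Doubling: P(τ_{4.5} ≤ 10.66) ≈ 2 · 0.08406 = 0.16812 ≈ 0.1681.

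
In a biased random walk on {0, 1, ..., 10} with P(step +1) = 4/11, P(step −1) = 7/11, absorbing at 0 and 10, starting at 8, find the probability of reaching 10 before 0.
P(hit 10 before 0) = (1 − (7/4)^8) / (1 − (7/4)^10) = 2763280/8528081

Let u_k denote P(reach 10 before 0 | start at k). Boundary: u_0 = 0, u_10 = 1. Recurrence: u_k = 4/11·u_{k+1} + 7/11·u_{k-1} for 1 ≤ k ≤ 9. Try u_k = A + B·r^k with r = q/p = (7/11)/(4/11) = 7/4. Substitution satisfies the recurrence; boundary conditions give:
  u_k = (1 − r^k) / (1 − r^N) = (1 − (7/4)^8) / (1 − (7/4)^10) = 2763280/8528081.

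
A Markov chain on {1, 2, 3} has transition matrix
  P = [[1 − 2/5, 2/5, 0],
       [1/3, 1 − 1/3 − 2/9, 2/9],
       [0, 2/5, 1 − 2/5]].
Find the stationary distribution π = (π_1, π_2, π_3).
π = (15/43, 18/43, 10/43)

This is a birth-death chain on three states, which satisfies detailed balance: π_1 · P_{12} = π_2 · P_{21} and π_2 · P_{23} = π_3 · P_{32}.
From π_1 · 2/5 = π_2 · 1/3: π_2/π_1 = (2/5)/(1/3) = 6/5.
From π_2 · 2/9 = π_3 · 2/5: π_3/π_2 = (2/9)/(2/5) = 5/9.
Take π_1 proportional to 1; then unnormalized π = (1, 6/5, 2/3). Normalize by dividing by the sum 43/15:
  π = (15/43, 18/43, 10/43).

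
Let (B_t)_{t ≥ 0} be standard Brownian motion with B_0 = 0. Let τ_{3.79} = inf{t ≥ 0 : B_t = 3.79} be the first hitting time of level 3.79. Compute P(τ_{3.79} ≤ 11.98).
P(τ_{3.79} ≤ 11.98) = 2(1 − Φ(3.79/√11.98)) = 2(1 − Φ(1.0950)) ≈ 0.2735

By the reflection principle for standard BM, P(τ_b ≤ t) = 2 · P(B_t ≥ b). Since B_t ~ N(0, t), P(B_t ≥ 3.79) = 1 − Φ(3.79/√t) = 1 − Φ(3.79/√11.98) = 1 − Φ(1.0950) ≈ 0.13676. Doubling: P(τ_{3.79} ≤ 11.98) ≈ 2 · 0.13676 = 0.27352 ≈ 0.2735.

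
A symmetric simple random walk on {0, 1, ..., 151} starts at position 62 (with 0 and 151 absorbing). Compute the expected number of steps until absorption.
E[τ | X_0 = 62] = 5518

Let v_k = E[τ | X_0 = k]. Boundary: v_0 = v_151 = 0. Recurrence: v_k = 1 + (v_{k-1} + v_{k+1})/2 for 1 ≤ k ≤ 150. The particular solution to v_k − (v_{k-1} + v_{k+1})/2 = 1 is v_k = −k^2. Adding homogeneous solution A + B k and matching boundaries gives v_k = k (151 − k). Substituting k = 62: v_62 = 62 · 89 = 5518.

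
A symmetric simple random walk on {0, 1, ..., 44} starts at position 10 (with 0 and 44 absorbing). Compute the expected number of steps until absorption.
E[τ | X_0 = 10] = 340

Let v_k = E[τ | X_0 = k]. Boundary: v_0 = v_44 = 0. Recurrence: v_k = 1 + (v_{k-1} + v_{k+1})/2 for 1 ≤ k ≤ 43. The particular solution to v_k − (v_{k-1} + v_{k+1})/2 = 1 is v_k = −k^2. Adding homogeneous solution A + B k and matching boundaries gives v_k = k (44 − k). Substituting k = 10: v_10 = 10 · 34 = 340.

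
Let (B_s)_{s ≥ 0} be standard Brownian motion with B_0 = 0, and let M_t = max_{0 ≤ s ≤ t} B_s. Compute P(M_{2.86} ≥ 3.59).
P(M_{2.86} ≥ 3.59) = 2·P(B_{2.86} ≥ 3.59) = 2(1 − Φ(3.59/√2.86)) ≈ 0.0338

By the reflection principle for Brownian motion, P(M_t ≥ a) = 2 · P(B_t ≥ a) for a ≥ 0. Since B_t ~ N(0, t), P(B_t ≥ 3.59) = 1 − Φ(3.59/√t) = 1 − Φ(3.59/√2.86) = 1 − Φ(2.1228). So
  P(M_{2.86} ≥ 3.59) = 2(1 − Φ(2.1228)) ≈ 0.0338.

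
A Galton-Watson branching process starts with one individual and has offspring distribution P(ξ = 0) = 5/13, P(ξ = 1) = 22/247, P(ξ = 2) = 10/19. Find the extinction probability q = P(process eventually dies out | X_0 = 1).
q = 19/26

The pgf is f(s) = 5/13 + 22/247·s + 10/19·s². The extinction probability q is the smallest fixed point of f in [0, 1]. Setting s = f(s):
  10/19·s² + (22/247 − 1)·s + 5/13 = 0
  10/19·s² − (5/13 + 10/19)·s + 5/13 = 0
which factors as (s − 1)·(10/19·s − 5/13) = 0, giving roots s = 1 and s = (5/13)/(10/19) = 19/26.
Mean offspring μ = 22/247 + 2·10/19 = 282/247 > 1 (supercritical), so q < 1. The extinction probability is the smaller root: q = (5/13)/(10/19) = 19/26.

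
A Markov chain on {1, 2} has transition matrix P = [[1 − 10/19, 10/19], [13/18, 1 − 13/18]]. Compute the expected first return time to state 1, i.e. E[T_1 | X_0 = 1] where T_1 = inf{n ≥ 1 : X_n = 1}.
E[T_1 | X_0 = 1] = 1/π_1 = 427/247

For an irreducible recurrent Markov chain with stationary distribution π, E[T_i | X_0 = i] = 1/π_i (Kac's formula). Here π_1 = (13/18)/(10/19 + 13/18) = (13/18)/(427/342) = 247/427, so E[T_1 | X_0 = 1] = 1/π_1 = (10/19 + 13/18)/(13/18) = (427/342)/(13/18) = 427/247.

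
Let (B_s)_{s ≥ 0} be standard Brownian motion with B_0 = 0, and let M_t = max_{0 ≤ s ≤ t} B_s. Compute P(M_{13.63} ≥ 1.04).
P(M_{13.63} ≥ 1.04) = 2·P(B_{13.63} ≥ 1.04) = 2(1 − Φ(1.04/√13.63)) ≈ 0.7782

By the reflection principle for Brownian motion, P(M_t ≥ a) = 2 · P(B_t ≥ a) for a ≥ 0. Since B_t ~ N(0, t), P(B_t ≥ 1.04) = 1 − Φ(1.04/√t) = 1 − Φ(1.04/√13.63) = 1 − Φ(0.2817). So
  P(M_{13.63} ≥ 1.04) = 2(1 − Φ(0.2817)) ≈ 0.7782.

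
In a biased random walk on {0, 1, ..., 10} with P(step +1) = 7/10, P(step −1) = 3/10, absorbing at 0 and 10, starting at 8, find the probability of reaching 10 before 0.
P(hit 10 before 0) = (1 − (3/7)^8) / (1 − (3/7)^10) = 7053844/7060405

Let u_k denote P(reach 10 before 0 | start at k). Boundary: u_0 = 0, u_10 = 1. Recurrence: u_k = 7/10·u_{k+1} + 3/10·u_{k-1} for 1 ≤ k ≤ 9. Try u_k = A + B·r^k with r = q/p = (3/10)/(7/10) = 3/7. Substitution satisfies the recurrence; boundary conditions give:
  u_k = (1 − r^k) / (1 − r^N) = (1 − (3/7)^8) / (1 − (3/7)^10) = 7053844/7060405.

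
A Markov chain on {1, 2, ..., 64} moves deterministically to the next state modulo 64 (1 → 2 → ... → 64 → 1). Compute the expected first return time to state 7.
E[T_7 | X_0 = 7] = 64

The chain cycles deterministically, so starting at state 7 it returns in exactly 64 steps. Equivalently, the stationary distribution is uniform π_j = 1/64 for every state j, so by Kac's formula E[T_7] = 1/π_7 = 64.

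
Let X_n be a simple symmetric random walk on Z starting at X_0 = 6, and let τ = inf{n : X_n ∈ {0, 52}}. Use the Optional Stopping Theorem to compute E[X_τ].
E[X_τ] = 6

X_n is a martingale and τ is a bounded-mean stopping time (indeed τ is finite a.s. with bounded expectation since the walk is in a bounded region). By the OST, E[X_τ] = E[X_0] = 6. Equivalently: E[X_τ] = 52 · P(hit 52 first) + 0 · P(hit 0 first) = 52 · (6/52) = 6.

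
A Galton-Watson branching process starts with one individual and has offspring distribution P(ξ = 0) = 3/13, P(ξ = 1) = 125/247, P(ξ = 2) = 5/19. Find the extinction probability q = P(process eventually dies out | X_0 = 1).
q = 57/65

The pgf is f(s) = 3/13 + 125/247·s + 5/19·s². The extinction probability q is the smallest fixed point of f in [0, 1]. Setting s = f(s):
  5/19·s² + (125/247 − 1)·s + 3/13 = 0
  5/19·s² − (3/13 + 5/19)·s + 3/13 = 0
which factors as (s − 1)·(5/19·s − 3/13) = 0, giving roots s = 1 and s = (3/13)/(5/19) = 57/65.
Mean offspring μ = 125/247 + 2·5/19 = 255/247 > 1 (supercritical), so q < 1. The extinction probability is the smaller root: q = (3/13)/(5/19) = 57/65.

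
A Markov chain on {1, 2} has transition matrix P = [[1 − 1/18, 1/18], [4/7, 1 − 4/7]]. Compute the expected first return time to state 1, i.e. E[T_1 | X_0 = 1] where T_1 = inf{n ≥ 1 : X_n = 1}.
E[T_1 | X_0 = 1] = 1/π_1 = 79/72

For an irreducible recurrent Markov chain with stationary distribution π, E[T_i | X_0 = i] = 1/π_i (Kac's formula). Here π_1 = (4/7)/(1/18 + 4/7) = (4/7)/(79/126) = 72/79, so E[T_1 | X_0 = 1] = 1/π_1 = (1/18 + 4/7)/(4/7) = (79/126)/(4/7) = 79/72.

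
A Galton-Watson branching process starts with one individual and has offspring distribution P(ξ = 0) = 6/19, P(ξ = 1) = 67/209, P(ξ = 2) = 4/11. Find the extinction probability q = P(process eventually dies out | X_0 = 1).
q = 33/38

The pgf is f(s) = 6/19 + 67/209·s + 4/11·s². The extinction probability q is the smallest fixed point of f in [0, 1]. Setting s = f(s):
  4/11·s² + (67/209 − 1)·s + 6/19 = 0
  4/11·s² − (6/19 + 4/11)·s + 6/19 = 0
which factors as (s − 1)·(4/11·s − 6/19) = 0, giving roots s = 1 and s = (6/19)/(4/11) = 33/38.
Mean offspring μ = 67/209 + 2·4/11 = 219/209 > 1 (supercritical), so q < 1. The extinction probability is the smaller root: q = (6/19)/(4/11) = 33/38.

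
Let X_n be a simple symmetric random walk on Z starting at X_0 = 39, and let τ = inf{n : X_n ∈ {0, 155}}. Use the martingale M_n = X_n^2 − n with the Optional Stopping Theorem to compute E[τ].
E[τ] = 4524

M_n = X_n^2 − n is a martingale (since E[X_{n+1}^2 | F_n] = X_n^2 + 1). By OST (τ has finite mean in a bounded region), E[M_τ] = E[M_0] = X_0^2 − 0 = 39^2 = 1521. Also E[M_τ] = E[X_τ^2] − E[τ]. The walk exits at 0 or 155, with P(hit 155 first) = 39/155, so E[X_τ^2] = 155^2 · 39/155 + 0 = 6045. Thus E[τ] = E[X_τ^2] − E[M_τ] = 6045 − 1521 = 4524 = 39(155 − 39) = 4524.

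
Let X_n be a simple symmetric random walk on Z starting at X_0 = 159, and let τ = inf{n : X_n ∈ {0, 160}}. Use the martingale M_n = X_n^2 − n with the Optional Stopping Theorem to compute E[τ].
E[τ] = 159

M_n = X_n^2 − n is a martingale (since E[X_{n+1}^2 | F_n] = X_n^2 + 1). By OST (τ has finite mean in a bounded region), E[M_τ] = E[M_0] = X_0^2 − 0 = 159^2 = 25281. Also E[M_τ] = E[X_τ^2] − E[τ]. The walk exits at 0 or 160, with P(hit 160 first) = 159/160, so E[X_τ^2] = 160^2 · 159/160 + 0 = 25440. Thus E[τ] = E[X_τ^2] − E[M_τ] = 25440 − 25281 = 159 = 159(160 − 159) = 159.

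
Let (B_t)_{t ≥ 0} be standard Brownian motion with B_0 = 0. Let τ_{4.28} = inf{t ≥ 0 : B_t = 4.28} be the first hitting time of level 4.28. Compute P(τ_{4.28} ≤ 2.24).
P(τ_{4.28} ≤ 2.24) = 2(1 − Φ(4.28/√2.24)) = 2(1 − Φ(2.8597)) ≈ 0.0042

By the reflection principle for standard BM, P(τ_b ≤ t) = 2 · P(B_t ≥ b). Since B_t ~ N(0, t), P(B_t ≥ 4.28) = 1 − Φ(4.28/√t) = 1 − Φ(4.28/√2.24) = 1 − Φ(2.8597) ≈ 0.00212. Doubling: P(τ_{4.28} ≤ 2.24) ≈ 2 · 0.00212 = 0.00424 ≈ 0.0042.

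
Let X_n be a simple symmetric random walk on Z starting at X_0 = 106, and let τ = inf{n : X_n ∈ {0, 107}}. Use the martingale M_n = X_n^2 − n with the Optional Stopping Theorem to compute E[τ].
E[τ] = 106

M_n = X_n^2 − n is a martingale (since E[X_{n+1}^2 | F_n] = X_n^2 + 1). By OST (τ has finite mean in a bounded region), E[M_τ] = E[M_0] = X_0^2 − 0 = 106^2 = 11236. Also E[M_τ] = E[X_τ^2] − E[τ]. The walk exits at 0 or 107, with P(hit 107 first) = 106/107, so E[X_τ^2] = 107^2 · 106/107 + 0 = 11342. Thus E[τ] = E[X_τ^2] − E[M_τ] = 11342 − 11236 = 106 = 106(107 − 106) = 106.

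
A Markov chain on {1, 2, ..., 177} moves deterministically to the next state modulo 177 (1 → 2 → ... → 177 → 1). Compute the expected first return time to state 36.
E[T_36 | X_0 = 36] = 177

The chain cycles deterministically, so starting at state 36 it returns in exactly 177 steps. Equivalently, the stationary distribution is uniform π_j = 1/177 for every state j, so by Kac's formula E[T_36] = 1/π_36 = 177.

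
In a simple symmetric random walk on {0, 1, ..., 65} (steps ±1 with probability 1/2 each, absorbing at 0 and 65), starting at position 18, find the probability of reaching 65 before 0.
P(hit 65 before 0) = 18/65

Let u_k = P(hit 65 before 0 | start at k). Then u_0 = 0, u_65 = 1, and u_k = u_{k-1}/2 + u_{k+1}/2 for 1 ≤ k ≤ 64. This harmonic recurrence is solved by u_k = k/65, giving u_18 = 18/65.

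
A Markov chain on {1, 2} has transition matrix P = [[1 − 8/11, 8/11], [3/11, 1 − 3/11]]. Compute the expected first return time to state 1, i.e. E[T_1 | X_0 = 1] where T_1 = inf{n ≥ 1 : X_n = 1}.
E[T_1 | X_0 = 1] = 1/π_1 = 11/3

For an irreducible recurrent Markov chain with stationary distribution π, E[T_i | X_0 = i] = 1/π_i (Kac's formula). Here π_1 = (3/11)/(8/11 + 3/11) = (3/11)/(1) = 3/11, so E[T_1 | X_0 = 1] = 1/π_1 = (8/11 + 3/11)/(3/11) = (1)/(3/11) = 11/3.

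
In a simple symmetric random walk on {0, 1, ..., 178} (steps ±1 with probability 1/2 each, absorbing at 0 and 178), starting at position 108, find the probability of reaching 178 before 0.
P(hit 178 before 0) = 108/178 = 54/89

Let u_k = P(hit 178 before 0 | start at k). Then u_0 = 0, u_178 = 1, and u_k = u_{k-1}/2 + u_{k+1}/2 for 1 ≤ k ≤ 177. This harmonic recurrence is solved by u_k = k/178, giving u_108 = 108/178 = 54/89.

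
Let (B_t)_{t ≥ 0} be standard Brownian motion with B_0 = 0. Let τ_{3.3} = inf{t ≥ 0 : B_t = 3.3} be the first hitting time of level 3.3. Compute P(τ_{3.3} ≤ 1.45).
P(τ_{3.3} ≤ 1.45) = 2(1 − Φ(3.3/√1.45)) = 2(1 − Φ(2.7405)) ≈ 0.0061

By the reflection principle for standard BM, P(τ_b ≤ t) = 2 · P(B_t ≥ b). Since B_t ~ N(0, t), P(B_t ≥ 3.3) = 1 − Φ(3.3/√t) = 1 − Φ(3.3/√1.45) = 1 − Φ(2.7405) ≈ 0.00307. Doubling: P(τ_{3.3} ≤ 1.45) ≈ 2 · 0.00307 = 0.00614 ≈ 0.0061.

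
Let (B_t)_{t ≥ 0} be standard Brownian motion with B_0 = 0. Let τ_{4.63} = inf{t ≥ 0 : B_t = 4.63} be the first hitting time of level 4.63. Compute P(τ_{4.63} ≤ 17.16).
P(τ_{4.63} ≤ 17.16) = 2(1 − Φ(4.63/√17.16)) = 2(1 − Φ(1.1177)) ≈ 0.2637

By the reflection principle for standard BM, P(τ_b ≤ t) = 2 · P(B_t ≥ b). Since B_t ~ N(0, t), P(B_t ≥ 4.63) = 1 − Φ(4.63/√t) = 1 − Φ(4.63/√17.16) = 1 − Φ(1.1177) ≈ 0.13185. Doubling: P(τ_{4.63} ≤ 17.16) ≈ 2 · 0.13185 = 0.26370 ≈ 0.2637.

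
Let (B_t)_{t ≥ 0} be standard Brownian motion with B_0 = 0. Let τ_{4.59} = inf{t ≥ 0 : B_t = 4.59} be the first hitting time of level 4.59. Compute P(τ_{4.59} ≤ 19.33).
P(τ_{4.59} ≤ 19.33) = 2(1 − Φ(4.59/√19.33)) = 2(1 − Φ(1.0440)) ≈ 0.2965

By the reflection principle for standard BM, P(τ_b ≤ t) = 2 · P(B_t ≥ b). Since B_t ~ N(0, t), P(B_t ≥ 4.59) = 1 − Φ(4.59/√t) = 1 − Φ(4.59/√19.33) = 1 − Φ(1.0440) ≈ 0.14824. Doubling: P(τ_{4.59} ≤ 19.33) ≈ 2 · 0.14824 = 0.29648 ≈ 0.2965.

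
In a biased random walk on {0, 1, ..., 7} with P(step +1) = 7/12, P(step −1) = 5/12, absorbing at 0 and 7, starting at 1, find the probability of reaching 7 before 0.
P(hit 7 before 0) = (1 − (5/7)^1) / (1 − (5/7)^7) = 117649/372709

Let u_k denote P(reach 7 before 0 | start at k). Boundary: u_0 = 0, u_7 = 1. Recurrence: u_k = 7/12·u_{k+1} + 5/12·u_{k-1} for 1 ≤ k ≤ 6. Try u_k = A + B·r^k with r = q/p = (5/12)/(7/12) = 5/7. Substitution satisfies the recurrence; boundary conditions give:
  u_k = (1 − r^k) / (1 − r^N) = (1 − (5/7)^1) / (1 − (5/7)^7) = 117649/372709.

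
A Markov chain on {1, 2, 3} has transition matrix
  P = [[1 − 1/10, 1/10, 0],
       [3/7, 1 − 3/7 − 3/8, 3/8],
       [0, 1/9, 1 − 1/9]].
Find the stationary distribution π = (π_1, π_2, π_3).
π = (48/97, 56/485, 189/485)

This is a birth-death chain on three states, which satisfies detailed balance: π_1 · P_{12} = π_2 · P_{21} and π_2 · P_{23} = π_3 · P_{32}.
From π_1 · 1/10 = π_2 · 3/7: π_2/π_1 = (1/10)/(3/7) = 7/30.
From π_2 · 3/8 = π_3 · 1/9: π_3/π_2 = (3/8)/(1/9) = 27/8.
Take π_1 proportional to 1; then unnormalized π = (1, 7/30, 63/80). Normalize by dividing by the sum 97/48:
  π = (48/97, 56/485, 189/485).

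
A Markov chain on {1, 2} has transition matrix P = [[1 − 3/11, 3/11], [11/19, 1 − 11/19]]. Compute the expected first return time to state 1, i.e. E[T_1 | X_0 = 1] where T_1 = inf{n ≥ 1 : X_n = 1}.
E[T_1 | X_0 = 1] = 1/π_1 = 178/121

For an irreducible recurrent Markov chain with stationary distribution π, E[T_i | X_0 = i] = 1/π_i (Kac's formula). Here π_1 = (11/19)/(3/11 + 11/19) = (11/19)/(178/209) = 121/178, so E[T_1 | X_0 = 1] = 1/π_1 = (3/11 + 11/19)/(11/19) = (178/209)/(11/19) = 178/121.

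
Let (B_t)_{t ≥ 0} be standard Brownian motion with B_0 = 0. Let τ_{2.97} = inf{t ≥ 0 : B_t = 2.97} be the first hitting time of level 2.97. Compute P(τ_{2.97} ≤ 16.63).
P(τ_{2.97} ≤ 16.63) = 2(1 − Φ(2.97/√16.63)) = 2(1 − Φ(0.7283)) ≈ 0.4664

By the reflection principle for standard BM, P(τ_b ≤ t) = 2 · P(B_t ≥ b). Since B_t ~ N(0, t), P(B_t ≥ 2.97) = 1 − Φ(2.97/√t) = 1 − Φ(2.97/√16.63) = 1 − Φ(0.7283) ≈ 0.23321. Doubling: P(τ_{2.97} ≤ 16.63) ≈ 2 · 0.23321 = 0.46642 ≈ 0.4664.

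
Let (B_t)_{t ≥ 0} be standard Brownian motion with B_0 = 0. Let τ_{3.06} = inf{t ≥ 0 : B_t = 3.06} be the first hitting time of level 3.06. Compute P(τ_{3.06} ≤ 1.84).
P(τ_{3.06} ≤ 1.84) = 2(1 − Φ(3.06/√1.84)) = 2(1 − Φ(2.2559)) ≈ 0.0241

By the reflection principle for standard BM, P(τ_b ≤ t) = 2 · P(B_t ≥ b). Since B_t ~ N(0, t), P(B_t ≥ 3.06) = 1 − Φ(3.06/√t) = 1 − Φ(3.06/√1.84) = 1 − Φ(2.2559) ≈ 0.01204. Doubling: P(τ_{3.06} ≤ 1.84) ≈ 2 · 0.01204 = 0.02408 ≈ 0.0241.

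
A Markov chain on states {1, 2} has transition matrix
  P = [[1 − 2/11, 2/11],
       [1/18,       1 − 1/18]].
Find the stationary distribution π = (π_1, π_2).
π_1 = 11/47, π_2 = 36/47

Solve πP = π with π_1 + π_2 = 1. From πP = π: π_1 · (1 − 2/11) + π_2 · 1/18 = π_1 ⇒ π_2 · 1/18 = π_1 · 2/11 ⇒ π_2/π_1 = (2/11)/(1/18) = 36/11. Together with π_1 + π_2 = 1:
  π_1 = (1/18)/(2/11 + 1/18) = (1/18)/(47/198) = 11/47,
  π_2 = (2/11)/(2/11 + 1/18) = (2/11)/(47/198) = 36/47.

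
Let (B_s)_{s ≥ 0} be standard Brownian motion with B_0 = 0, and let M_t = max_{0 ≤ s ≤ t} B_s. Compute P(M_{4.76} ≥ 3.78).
P(M_{4.76} ≥ 3.78) = 2·P(B_{4.76} ≥ 3.78) = 2(1 − Φ(3.78/√4.76)) ≈ 0.0832

By the reflection principle for Brownian motion, P(M_t ≥ a) = 2 · P(B_t ≥ a) for a ≥ 0. Since B_t ~ N(0, t), P(B_t ≥ 3.78) = 1 − Φ(3.78/√t) = 1 − Φ(3.78/√4.76) = 1 − Φ(1.7326). So
  P(M_{4.76} ≥ 3.78) = 2(1 − Φ(1.7326)) ≈ 0.0832.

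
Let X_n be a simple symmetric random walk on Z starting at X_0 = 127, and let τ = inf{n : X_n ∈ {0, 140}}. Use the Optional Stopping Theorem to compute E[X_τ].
E[X_τ] = 127

X_n is a martingale and τ is a bounded-mean stopping time (indeed τ is finite a.s. with bounded expectation since the walk is in a bounded region). By the OST, E[X_τ] = E[X_0] = 127. Equivalently: E[X_τ] = 140 · P(hit 140 first) + 0 · P(hit 0 first) = 140 · (127/140) = 127.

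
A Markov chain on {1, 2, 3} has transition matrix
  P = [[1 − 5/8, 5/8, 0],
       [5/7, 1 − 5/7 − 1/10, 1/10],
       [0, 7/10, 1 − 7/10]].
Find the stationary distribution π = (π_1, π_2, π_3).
π = (1/2, 7/16, 1/16)

This is a birth-death chain on three states, which satisfies detailed balance: π_1 · P_{12} = π_2 · P_{21} and π_2 · P_{23} = π_3 · P_{32}.
From π_1 · 5/8 = π_2 · 5/7: π_2/π_1 = (5/8)/(5/7) = 7/8.
From π_2 · 1/10 = π_3 · 7/10: π_3/π_2 = (1/10)/(7/10) = 1/7.
Take π_1 proportional to 1; then unnormalized π = (1, 7/8, 1/8). Normalize by dividing by the sum 2:
  π = (1/2, 7/16, 1/16).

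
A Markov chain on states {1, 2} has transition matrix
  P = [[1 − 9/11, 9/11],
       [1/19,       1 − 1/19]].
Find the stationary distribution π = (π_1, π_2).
π_1 = 11/182, π_2 = 171/182

Solve πP = π with π_1 + π_2 = 1. From πP = π: π_1 · (1 − 9/11) + π_2 · 1/19 = π_1 ⇒ π_2 · 1/19 = π_1 · 9/11 ⇒ π_2/π_1 = (9/11)/(1/19) = 171/11. Together with π_1 + π_2 = 1:
  π_1 = (1/19)/(9/11 + 1/19) = (1/19)/(182/209) = 11/182,
  π_2 = (9/11)/(9/11 + 1/19) = (9/11)/(182/209) = 171/182.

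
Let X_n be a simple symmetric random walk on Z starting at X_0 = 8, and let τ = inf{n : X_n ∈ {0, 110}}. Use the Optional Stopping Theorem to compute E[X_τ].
E[X_τ] = 8

X_n is a martingale and τ is a bounded-mean stopping time (indeed τ is finite a.s. with bounded expectation since the walk is in a bounded region). By the OST, E[X_τ] = E[X_0] = 8. Equivalently: E[X_τ] = 110 · P(hit 110 first) + 0 · P(hit 0 first) = 110 · (8/110) = 8.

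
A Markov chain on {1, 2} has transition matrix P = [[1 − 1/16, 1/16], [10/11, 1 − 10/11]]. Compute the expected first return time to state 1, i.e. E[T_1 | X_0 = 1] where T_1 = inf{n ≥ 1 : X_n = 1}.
E[T_1 | X_0 = 1] = 1/π_1 = 171/160

For an irreducible recurrent Markov chain with stationary distribution π, E[T_i | X_0 = i] = 1/π_i (Kac's formula). Here π_1 = (10/11)/(1/16 + 10/11) = (10/11)/(171/176) = 160/171, so E[T_1 | X_0 = 1] = 1/π_1 = (1/16 + 10/11)/(10/11) = (171/176)/(10/11) = 171/160.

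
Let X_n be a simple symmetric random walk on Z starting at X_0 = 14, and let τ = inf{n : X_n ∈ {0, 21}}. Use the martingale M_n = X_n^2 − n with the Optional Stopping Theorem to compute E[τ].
E[τ] = 98

M_n = X_n^2 − n is a martingale (since E[X_{n+1}^2 | F_n] = X_n^2 + 1). By OST (τ has finite mean in a bounded region), E[M_τ] = E[M_0] = X_0^2 − 0 = 14^2 = 196. Also E[M_τ] = E[X_τ^2] − E[τ]. The walk exits at 0 or 21, with P(hit 21 first) = 14/21, so E[X_τ^2] = 21^2 · 14/21 + 0 = 294. Thus E[τ] = E[X_τ^2] − E[M_τ] = 294 − 196 = 98 = 14(21 − 14) = 98.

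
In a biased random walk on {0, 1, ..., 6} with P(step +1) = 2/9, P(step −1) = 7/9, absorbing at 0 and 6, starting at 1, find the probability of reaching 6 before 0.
P(hit 6 before 0) = (1 − (7/2)^1) / (1 − (7/2)^6) = 32/23517

Let u_k denote P(reach 6 before 0 | start at k). Boundary: u_0 = 0, u_6 = 1. Recurrence: u_k = 2/9·u_{k+1} + 7/9·u_{k-1} for 1 ≤ k ≤ 5. Try u_k = A + B·r^k with r = q/p = (7/9)/(2/9) = 7/2. Substitution satisfies the recurrence; boundary conditions give:
  u_k = (1 − r^k) / (1 − r^N) = (1 − (7/2)^1) / (1 − (7/2)^6) = 32/23517.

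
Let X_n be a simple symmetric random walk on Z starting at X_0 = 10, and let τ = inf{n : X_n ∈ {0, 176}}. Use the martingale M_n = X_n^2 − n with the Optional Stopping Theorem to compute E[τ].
E[τ] = 1660

M_n = X_n^2 − n is a martingale (since E[X_{n+1}^2 | F_n] = X_n^2 + 1). By OST (τ has finite mean in a bounded region), E[M_τ] = E[M_0] = X_0^2 − 0 = 10^2 = 100. Also E[M_τ] = E[X_τ^2] − E[τ]. The walk exits at 0 or 176, with P(hit 176 first) = 10/176, so E[X_τ^2] = 176^2 · 10/176 + 0 = 1760. Thus E[τ] = E[X_τ^2] − E[M_τ] = 1760 − 100 = 1660 = 10(176 − 10) = 1660.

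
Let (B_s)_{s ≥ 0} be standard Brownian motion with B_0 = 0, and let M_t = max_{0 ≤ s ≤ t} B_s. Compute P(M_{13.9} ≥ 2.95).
P(M_{13.9} ≥ 2.95) = 2·P(B_{13.9} ≥ 2.95) = 2(1 − Φ(2.95/√13.9)) ≈ 0.4288

By the reflection principle for Brownian motion, P(M_t ≥ a) = 2 · P(B_t ≥ a) for a ≥ 0. Since B_t ~ N(0, t), P(B_t ≥ 2.95) = 1 − Φ(2.95/√t) = 1 − Φ(2.95/√13.9) = 1 − Φ(0.7913). So
  P(M_{13.9} ≥ 2.95) = 2(1 − Φ(0.7913)) ≈ 0.4288.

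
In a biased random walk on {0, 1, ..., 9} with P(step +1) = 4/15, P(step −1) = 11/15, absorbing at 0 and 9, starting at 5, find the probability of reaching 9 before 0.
P(hit 9 before 0) = (1 − (11/4)^5) / (1 − (11/4)^9) = 5852416/336812221

Let u_k denote P(reach 9 before 0 | start at k). Boundary: u_0 = 0, u_9 = 1. Recurrence: u_k = 4/15·u_{k+1} + 11/15·u_{k-1} for 1 ≤ k ≤ 8. Try u_k = A + B·r^k with r = q/p = (11/15)/(4/15) = 11/4. Substitution satisfies the recurrence; boundary conditions give:
  u_k = (1 − r^k) / (1 − r^N) = (1 − (11/4)^5) / (1 − (11/4)^9) = 5852416/336812221.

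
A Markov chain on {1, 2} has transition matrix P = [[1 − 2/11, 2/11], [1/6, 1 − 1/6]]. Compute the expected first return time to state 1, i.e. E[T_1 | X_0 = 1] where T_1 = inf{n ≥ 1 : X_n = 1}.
E[T_1 | X_0 = 1] = 1/π_1 = 23/11

For an irreducible recurrent Markov chain with stationary distribution π, E[T_i | X_0 = i] = 1/π_i (Kac's formula). Here π_1 = (1/6)/(2/11 + 1/6) = (1/6)/(23/66) = 11/23, so E[T_1 | X_0 = 1] = 1/π_1 = (2/11 + 1/6)/(1/6) = (23/66)/(1/6) = 23/11.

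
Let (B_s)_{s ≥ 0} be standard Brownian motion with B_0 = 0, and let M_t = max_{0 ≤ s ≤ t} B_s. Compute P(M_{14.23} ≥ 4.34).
P(M_{14.23} ≥ 4.34) = 2·P(B_{14.23} ≥ 4.34) = 2(1 − Φ(4.34/√14.23)) ≈ 0.2499

By the reflection principle for Brownian motion, P(M_t ≥ a) = 2 · P(B_t ≥ a) for a ≥ 0. Since B_t ~ N(0, t), P(B_t ≥ 4.34) = 1 − Φ(4.34/√t) = 1 − Φ(4.34/√14.23) = 1 − Φ(1.1505). So
  P(M_{14.23} ≥ 4.34) = 2(1 − Φ(1.1505)) ≈ 0.2499.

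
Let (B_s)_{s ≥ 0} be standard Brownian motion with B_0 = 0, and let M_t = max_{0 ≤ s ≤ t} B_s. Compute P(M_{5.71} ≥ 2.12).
P(M_{5.71} ≥ 2.12) = 2·P(B_{5.71} ≥ 2.12) = 2(1 − Φ(2.12/√5.71)) ≈ 0.3750

By the reflection principle for Brownian motion, P(M_t ≥ a) = 2 · P(B_t ≥ a) for a ≥ 0. Since B_t ~ N(0, t), P(B_t ≥ 2.12) = 1 − Φ(2.12/√t) = 1 − Φ(2.12/√5.71) = 1 − Φ(0.8872). So
  P(M_{5.71} ≥ 2.12) = 2(1 − Φ(0.8872)) ≈ 0.3750.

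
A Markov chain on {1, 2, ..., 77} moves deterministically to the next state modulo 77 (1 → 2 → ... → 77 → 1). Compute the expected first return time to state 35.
E[T_35 | X_0 = 35] = 77

The chain cycles deterministically, so starting at state 35 it returns in exactly 77 steps. Equivalently, the stationary distribution is uniform π_j = 1/77 for every state j, so by Kac's formula E[T_35] = 1/π_35 = 77.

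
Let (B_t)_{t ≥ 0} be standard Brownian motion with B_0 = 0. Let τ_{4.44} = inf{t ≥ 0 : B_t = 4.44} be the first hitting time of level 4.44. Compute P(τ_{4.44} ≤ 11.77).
P(τ_{4.44} ≤ 11.77) = 2(1 − Φ(4.44/√11.77)) = 2(1 − Φ(1.2942)) ≈ 0.1956

By the reflection principle for standard BM, P(τ_b ≤ t) = 2 · P(B_t ≥ b). Since B_t ~ N(0, t), P(B_t ≥ 4.44) = 1 − Φ(4.44/√t) = 1 − Φ(4.44/√11.77) = 1 − Φ(1.2942) ≈ 0.09780. Doubling: P(τ_{4.44} ≤ 11.77) ≈ 2 · 0.09780 = 0.19560 ≈ 0.1956.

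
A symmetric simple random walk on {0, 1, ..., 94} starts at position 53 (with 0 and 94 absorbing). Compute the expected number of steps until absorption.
E[τ | X_0 = 53] = 2173

Let v_k = E[τ | X_0 = k]. Boundary: v_0 = v_94 = 0. Recurrence: v_k = 1 + (v_{k-1} + v_{k+1})/2 for 1 ≤ k ≤ 93. The particular solution to v_k − (v_{k-1} + v_{k+1})/2 = 1 is v_k = −k^2. Adding homogeneous solution A + B k and matching boundaries gives v_k = k (94 − k). Substituting k = 53: v_53 = 53 · 41 = 2173.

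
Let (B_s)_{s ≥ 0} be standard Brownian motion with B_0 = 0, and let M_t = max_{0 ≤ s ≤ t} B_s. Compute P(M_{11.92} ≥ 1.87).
P(M_{11.92} ≥ 1.87) = 2·P(B_{11.92} ≥ 1.87) = 2(1 − Φ(1.87/√11.92)) ≈ 0.5881

By the reflection principle for Brownian motion, P(M_t ≥ a) = 2 · P(B_t ≥ a) for a ≥ 0. Since B_t ~ N(0, t), P(B_t ≥ 1.87) = 1 − Φ(1.87/√t) = 1 − Φ(1.87/√11.92) = 1 − Φ(0.5416). So
  P(M_{11.92} ≥ 1.87) = 2(1 − Φ(0.5416)) ≈ 0.5881.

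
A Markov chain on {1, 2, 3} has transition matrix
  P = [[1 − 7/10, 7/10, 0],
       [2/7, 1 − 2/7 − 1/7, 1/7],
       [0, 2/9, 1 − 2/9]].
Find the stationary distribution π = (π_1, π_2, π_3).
π = (40/201, 98/201, 21/67)

This is a birth-death chain on three states, which satisfies detailed balance: π_1 · P_{12} = π_2 · P_{21} and π_2 · P_{23} = π_3 · P_{32}.
From π_1 · 7/10 = π_2 · 2/7: π_2/π_1 = (7/10)/(2/7) = 49/20.
From π_2 · 1/7 = π_3 · 2/9: π_3/π_2 = (1/7)/(2/9) = 9/14.
Take π_1 proportional to 1; then unnormalized π = (1, 49/20, 63/40). Normalize by dividing by the sum 201/40:
  π = (40/201, 98/201, 21/67).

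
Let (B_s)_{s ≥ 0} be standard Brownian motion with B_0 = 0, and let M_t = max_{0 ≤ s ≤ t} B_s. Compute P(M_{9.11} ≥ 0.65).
P(M_{9.11} ≥ 0.65) = 2·P(B_{9.11} ≥ 0.65) = 2(1 − Φ(0.65/√9.11)) ≈ 0.8295

By the reflection principle for Brownian motion, P(M_t ≥ a) = 2 · P(B_t ≥ a) for a ≥ 0. Since B_t ~ N(0, t), P(B_t ≥ 0.65) = 1 − Φ(0.65/√t) = 1 − Φ(0.65/√9.11) = 1 − Φ(0.2154). So
  P(M_{9.11} ≥ 0.65) = 2(1 − Φ(0.2154)) ≈ 0.8295.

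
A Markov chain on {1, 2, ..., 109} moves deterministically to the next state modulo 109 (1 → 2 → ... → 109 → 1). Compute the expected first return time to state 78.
E[T_78 | X_0 = 78] = 109

The chain cycles deterministically, so starting at state 78 it returns in exactly 109 steps. Equivalently, the stationary distribution is uniform π_j = 1/109 for every state j, so by Kac's formula E[T_78] = 1/π_78 = 109.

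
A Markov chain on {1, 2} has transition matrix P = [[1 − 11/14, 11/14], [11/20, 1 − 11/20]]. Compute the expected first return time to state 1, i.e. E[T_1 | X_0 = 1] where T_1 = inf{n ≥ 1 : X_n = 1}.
E[T_1 | X_0 = 1] = 1/π_1 = 17/7

For an irreducible recurrent Markov chain with stationary distribution π, E[T_i | X_0 = i] = 1/π_i (Kac's formula). Here π_1 = (11/20)/(11/14 + 11/20) = (11/20)/(187/140) = 7/17, so E[T_1 | X_0 = 1] = 1/π_1 = (11/14 + 11/20)/(11/20) = (187/140)/(11/20) = 17/7.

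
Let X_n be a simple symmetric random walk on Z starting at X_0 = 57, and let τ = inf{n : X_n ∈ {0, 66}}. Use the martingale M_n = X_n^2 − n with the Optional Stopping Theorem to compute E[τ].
E[τ] = 513

M_n = X_n^2 − n is a martingale (since E[X_{n+1}^2 | F_n] = X_n^2 + 1). By OST (τ has finite mean in a bounded region), E[M_τ] = E[M_0] = X_0^2 − 0 = 57^2 = 3249. Also E[M_τ] = E[X_τ^2] − E[τ]. The walk exits at 0 or 66, with P(hit 66 first) = 57/66, so E[X_τ^2] = 66^2 · 57/66 + 0 = 3762. Thus E[τ] = E[X_τ^2] − E[M_τ] = 3762 − 3249 = 513 = 57(66 − 57) = 513.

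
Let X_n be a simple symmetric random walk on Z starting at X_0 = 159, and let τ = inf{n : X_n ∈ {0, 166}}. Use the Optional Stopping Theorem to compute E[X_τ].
E[X_τ] = 159

X_n is a martingale and τ is a bounded-mean stopping time (indeed τ is finite a.s. with bounded expectation since the walk is in a bounded region). By the OST, E[X_τ] = E[X_0] = 159. Equivalently: E[X_τ] = 166 · P(hit 166 first) + 0 · P(hit 0 first) = 166 · (159/166) = 159.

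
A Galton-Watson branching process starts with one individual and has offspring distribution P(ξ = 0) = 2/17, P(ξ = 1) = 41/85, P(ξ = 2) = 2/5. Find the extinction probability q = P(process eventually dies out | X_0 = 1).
q = 5/17

The pgf is f(s) = 2/17 + 41/85·s + 2/5·s². The extinction probability q is the smallest fixed point of f in [0, 1]. Setting s = f(s):
  2/5·s² + (41/85 − 1)·s + 2/17 = 0
  2/5·s² − (2/17 + 2/5)·s + 2/17 = 0
which factors as (s − 1)·(2/5·s − 2/17) = 0, giving roots s = 1 and s = (2/17)/(2/5) = 5/17.
Mean offspring μ = 41/85 + 2·2/5 = 109/85 > 1 (supercritical), so q < 1. The extinction probability is the smaller root: q = (2/17)/(2/5) = 5/17.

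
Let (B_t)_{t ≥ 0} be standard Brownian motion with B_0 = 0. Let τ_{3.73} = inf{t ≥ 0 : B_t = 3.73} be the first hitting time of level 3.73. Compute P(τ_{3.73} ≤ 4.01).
P(τ_{3.73} ≤ 4.01) = 2(1 − Φ(3.73/√4.01)) = 2(1 − Φ(1.8627)) ≈ 0.0625

By the reflection principle for standard BM, P(τ_b ≤ t) = 2 · P(B_t ≥ b). Since B_t ~ N(0, t), P(B_t ≥ 3.73) = 1 − Φ(3.73/√t) = 1 − Φ(3.73/√4.01) = 1 − Φ(1.8627) ≈ 0.03125. Doubling: P(τ_{3.73} ≤ 4.01) ≈ 2 · 0.03125 = 0.06250 ≈ 0.0625.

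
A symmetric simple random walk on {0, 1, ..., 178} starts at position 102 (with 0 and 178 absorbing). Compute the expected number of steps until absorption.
E[τ | X_0 = 102] = 7752

Let v_k = E[τ | X_0 = k]. Boundary: v_0 = v_178 = 0. Recurrence: v_k = 1 + (v_{k-1} + v_{k+1})/2 for 1 ≤ k ≤ 177. The particular solution to v_k − (v_{k-1} + v_{k+1})/2 = 1 is v_k = −k^2. Adding homogeneous solution A + B k and matching boundaries gives v_k = k (178 − k). Substituting k = 102: v_102 = 102 · 76 = 7752.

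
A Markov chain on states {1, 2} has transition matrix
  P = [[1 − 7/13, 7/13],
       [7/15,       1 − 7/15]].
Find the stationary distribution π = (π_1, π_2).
π_1 = 13/28, π_2 = 15/28

Solve πP = π with π_1 + π_2 = 1. From πP = π: π_1 · (1 − 7/13) + π_2 · 7/15 = π_1 ⇒ π_2 · 7/15 = π_1 · 7/13 ⇒ π_2/π_1 = (7/13)/(7/15) = 15/13. Together with π_1 + π_2 = 1:
  π_1 = (7/15)/(7/13 + 7/15) = (7/15)/(196/195) = 13/28,
  π_2 = (7/13)/(7/13 + 7/15) = (7/13)/(196/195) = 15/28.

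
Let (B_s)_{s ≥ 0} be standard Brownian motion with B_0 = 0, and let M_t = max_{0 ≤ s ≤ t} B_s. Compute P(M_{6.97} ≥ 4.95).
P(M_{6.97} ≥ 4.95) = 2·P(B_{6.97} ≥ 4.95) = 2(1 − Φ(4.95/√6.97)) ≈ 0.0608

By the reflection principle for Brownian motion, P(M_t ≥ a) = 2 · P(B_t ≥ a) for a ≥ 0. Since B_t ~ N(0, t), P(B_t ≥ 4.95) = 1 − Φ(4.95/√t) = 1 − Φ(4.95/√6.97) = 1 − Φ(1.8749). So
  P(M_{6.97} ≥ 4.95) = 2(1 − Φ(1.8749)) ≈ 0.0608.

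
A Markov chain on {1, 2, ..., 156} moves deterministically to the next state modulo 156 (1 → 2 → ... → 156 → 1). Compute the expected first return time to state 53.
E[T_53 | X_0 = 53] = 156

The chain cycles deterministically, so starting at state 53 it returns in exactly 156 steps. Equivalently, the stationary distribution is uniform π_j = 1/156 for every state j, so by Kac's formula E[T_53] = 1/π_53 = 156.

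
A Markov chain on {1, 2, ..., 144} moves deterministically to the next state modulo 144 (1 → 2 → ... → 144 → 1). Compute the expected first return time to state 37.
E[T_37 | X_0 = 37] = 144

The chain cycles deterministically, so starting at state 37 it returns in exactly 144 steps. Equivalently, the stationary distribution is uniform π_j = 1/144 for every state j, so by Kac's formula E[T_37] = 1/π_37 = 144.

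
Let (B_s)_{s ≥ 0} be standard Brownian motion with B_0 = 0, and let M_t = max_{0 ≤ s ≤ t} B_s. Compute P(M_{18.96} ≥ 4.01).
P(M_{18.96} ≥ 4.01) = 2·P(B_{18.96} ≥ 4.01) = 2(1 − Φ(4.01/√18.96)) ≈ 0.3571

By the reflection principle for Brownian motion, P(M_t ≥ a) = 2 · P(B_t ≥ a) for a ≥ 0. Since B_t ~ N(0, t), P(B_t ≥ 4.01) = 1 − Φ(4.01/√t) = 1 − Φ(4.01/√18.96) = 1 − Φ(0.9209). So
  P(M_{18.96} ≥ 4.01) = 2(1 − Φ(0.9209)) ≈ 0.3571.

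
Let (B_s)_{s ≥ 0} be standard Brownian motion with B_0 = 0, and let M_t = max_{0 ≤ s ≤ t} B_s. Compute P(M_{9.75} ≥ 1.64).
P(M_{9.75} ≥ 1.64) = 2·P(B_{9.75} ≥ 1.64) = 2(1 − Φ(1.64/√9.75)) ≈ 0.5994

By the reflection principle for Brownian motion, P(M_t ≥ a) = 2 · P(B_t ≥ a) for a ≥ 0. Since B_t ~ N(0, t), P(B_t ≥ 1.64) = 1 − Φ(1.64/√t) = 1 − Φ(1.64/√9.75) = 1 − Φ(0.5252). So
  P(M_{9.75} ≥ 1.64) = 2(1 − Φ(0.5252)) ≈ 0.5994.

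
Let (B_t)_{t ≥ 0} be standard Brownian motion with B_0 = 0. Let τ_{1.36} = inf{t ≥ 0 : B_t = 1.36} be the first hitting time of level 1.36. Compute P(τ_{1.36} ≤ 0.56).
P(τ_{1.36} ≤ 0.56) = 2(1 − Φ(1.36/√0.56)) = 2(1 − Φ(1.8174)) ≈ 0.0692

By the reflection principle for standard BM, P(τ_b ≤ t) = 2 · P(B_t ≥ b). Since B_t ~ N(0, t), P(B_t ≥ 1.36) = 1 − Φ(1.36/√t) = 1 − Φ(1.36/√0.56) = 1 − Φ(1.8174) ≈ 0.03458. Doubling: P(τ_{1.36} ≤ 0.56) ≈ 2 · 0.03458 = 0.06916 ≈ 0.0692.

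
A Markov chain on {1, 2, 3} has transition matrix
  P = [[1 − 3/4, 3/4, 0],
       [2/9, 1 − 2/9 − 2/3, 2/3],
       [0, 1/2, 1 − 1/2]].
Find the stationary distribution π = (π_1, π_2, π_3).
π = (8/71, 27/71, 36/71)

This is a birth-death chain on three states, which satisfies detailed balance: π_1 · P_{12} = π_2 · P_{21} and π_2 · P_{23} = π_3 · P_{32}.
From π_1 · 3/4 = π_2 · 2/9: π_2/π_1 = (3/4)/(2/9) = 27/8.
From π_2 · 2/3 = π_3 · 1/2: π_3/π_2 = (2/3)/(1/2) = 4/3.
Take π_1 proportional to 1; then unnormalized π = (1, 27/8, 9/2). Normalize by dividing by the sum 71/8:
  π = (8/71, 27/71, 36/71).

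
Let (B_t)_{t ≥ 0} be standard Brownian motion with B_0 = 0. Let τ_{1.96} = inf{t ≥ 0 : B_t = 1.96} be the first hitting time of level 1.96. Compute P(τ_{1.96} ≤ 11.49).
P(τ_{1.96} ≤ 11.49) = 2(1 − Φ(1.96/√11.49)) = 2(1 − Φ(0.5782)) ≈ 0.5631

By the reflection principle for standard BM, P(τ_b ≤ t) = 2 · P(B_t ≥ b). Since B_t ~ N(0, t), P(B_t ≥ 1.96) = 1 − Φ(1.96/√t) = 1 − Φ(1.96/√11.49) = 1 − Φ(0.5782) ≈ 0.28156. Doubling: P(τ_{1.96} ≤ 11.49) ≈ 2 · 0.28156 = 0.56312 ≈ 0.5631.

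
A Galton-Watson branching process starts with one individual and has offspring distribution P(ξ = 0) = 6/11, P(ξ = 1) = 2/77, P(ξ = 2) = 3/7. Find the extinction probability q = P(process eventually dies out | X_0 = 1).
q = 1

Mean offspring μ = 0·6/11 + 1·2/77 + 2·3/7 = 68/77 ≤ 1. For μ ≤ 1 with offspring not concentrated at 1, the Galton-Watson process goes extinct almost surely, so q = 1.
(Algebraic check: The pgf is f(s) = 6/11 + 2/77·s + 3/7·s². The extinction probability q is the smallest fixed point of f in [0, 1]. Setting s = f(s):
  3/7·s² + (2/77 − 1)·s + 6/11 = 0
  3/7·s² − (6/11 + 3/7)·s + 6/11 = 0
which factors as (s − 1)·(3/7·s − 6/11) = 0, giving roots s = 1 and s = (6/11)/(3/7) = 14/11. Since 14/11 ≥ 1, the smallest root in [0, 1] is s = 1.)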